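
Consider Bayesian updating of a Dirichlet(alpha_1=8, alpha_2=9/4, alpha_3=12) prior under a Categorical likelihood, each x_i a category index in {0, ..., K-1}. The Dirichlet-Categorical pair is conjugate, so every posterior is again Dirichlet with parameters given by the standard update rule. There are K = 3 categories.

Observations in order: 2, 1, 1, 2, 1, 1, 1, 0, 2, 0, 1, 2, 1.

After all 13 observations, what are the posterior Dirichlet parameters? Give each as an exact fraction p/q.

alpha_1=10, alpha_2=37/4, alpha_3=16

obs 1: x=2 → posterior Dirichlet(8, 9/4, 13)
obs 2: x=1 → posterior Dirichlet(8, 13/4, 13)
obs 3: x=1 → posterior Dirichlet(8, 17/4, 13)
obs 4: x=2 → posterior Dirichlet(8, 17/4, 14)
obs 5: x=1 → posterior Dirichlet(8, 21/4, 14)
obs 6: x=1 → posterior Dirichlet(8, 25/4, 14)
obs 7: x=1 → posterior Dirichlet(8, 29/4, 14)
obs 8: x=0 → posterior Dirichlet(9, 29/4, 14)
obs 9: x=2 → posterior Dirichlet(9, 29/4, 15)
obs 10: x=0 → posterior Dirichlet(10, 29/4, 15)
obs 11: x=1 → posterior Dirichlet(10, 33/4, 15)
obs 12: x=2 → posterior Dirichlet(10, 33/4, 16)
obs 13: x=1 → posterior Dirichlet(10, 37/4, 16)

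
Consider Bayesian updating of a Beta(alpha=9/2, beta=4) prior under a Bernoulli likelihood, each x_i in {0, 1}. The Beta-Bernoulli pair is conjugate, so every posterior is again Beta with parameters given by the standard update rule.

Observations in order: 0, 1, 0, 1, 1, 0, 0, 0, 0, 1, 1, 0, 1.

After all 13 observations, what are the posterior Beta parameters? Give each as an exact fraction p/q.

obs 1: x=0 → posterior Beta(9/2, 5)
obs 2: x=1 → posterior Beta(11/2, 5)
obs 3: x=0 → posterior Beta(11/2, 6)
obs 4: x=1 → posterior Beta(13/2, 6)
obs 5: x=1 → posterior Beta(15/2, 6)
obs 6: x=0 → posterior Beta(15/2, 7)
obs 7: x=0 → posterior Beta(15/2, 8)
obs 8: x=0 → posterior Beta(15/2, 9)
obs 9: x=0 → posterior Beta(15/2, 10)
obs 10: x=1 → posterior Beta(17/2, 10)
obs 11: x=1 → posterior Beta(19/2, 10)
obs 12: x=0 → posterior Beta(19/2, 11)
obs 13: x=1 → posterior Beta(21/2, 11)

alpha=21/2, beta=11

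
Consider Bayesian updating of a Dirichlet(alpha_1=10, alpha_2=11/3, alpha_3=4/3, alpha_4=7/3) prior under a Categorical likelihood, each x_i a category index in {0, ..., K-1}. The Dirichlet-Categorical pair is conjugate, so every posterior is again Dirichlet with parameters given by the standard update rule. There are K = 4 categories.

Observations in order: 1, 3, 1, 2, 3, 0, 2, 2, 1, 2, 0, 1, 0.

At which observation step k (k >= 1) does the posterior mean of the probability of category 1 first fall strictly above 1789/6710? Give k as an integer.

obs 1: x=1 → posterior Dirichlet(10, 14/3, 4/3, 7/3)
obs 2: x=3 → posterior Dirichlet(10, 14/3, 4/3, 10/3)
obs 3: x=1 → posterior Dirichlet(10, 17/3, 4/3, 10/3)
obs 4: x=2 → posterior Dirichlet(10, 17/3, 7/3, 10/3)
obs 5: x=3 → posterior Dirichlet(10, 17/3, 7/3, 13/3)
obs 6: x=0 → posterior Dirichlet(11, 17/3, 7/3, 13/3)
obs 7: x=2 → posterior Dirichlet(11, 17/3, 10/3, 13/3)
obs 8: x=2 → posterior Dirichlet(11, 17/3, 13/3, 13/3)
obs 9: x=1 → posterior Dirichlet(11, 20/3, 13/3, 13/3)
obs 10: x=2 → posterior Dirichlet(11, 20/3, 16/3, 13/3)
obs 11: x=0 → posterior Dirichlet(12, 20/3, 16/3, 13/3)
obs 12: x=1 → posterior Dirichlet(12, 23/3, 16/3, 13/3)
obs 13: x=0 → posterior Dirichlet(13, 23/3, 16/3, 13/3)

k = 3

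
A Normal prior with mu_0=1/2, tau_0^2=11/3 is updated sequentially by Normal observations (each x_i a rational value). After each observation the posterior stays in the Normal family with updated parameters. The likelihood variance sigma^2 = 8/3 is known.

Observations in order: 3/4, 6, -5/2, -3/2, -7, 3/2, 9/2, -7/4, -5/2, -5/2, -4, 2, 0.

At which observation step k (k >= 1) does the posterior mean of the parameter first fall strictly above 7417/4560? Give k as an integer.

obs 1: x=3/4 → posterior Normal(49/76, 88/57)
obs 2: x=6 → posterior Normal(313/120, 44/45)
obs 3: x=-5/2 → posterior Normal(203/164, 88/123)
obs 4: x=-3/2 → posterior Normal(137/208, 22/39)
obs 5: x=-7 → posterior Normal(-19/28, 88/189)
obs 6: x=3/2 → posterior Normal(-105/296, 44/111)
obs 7: x=9/2 → posterior Normal(93/340, 88/255)
obs 8: x=-7/4 → posterior Normal(1/24, 11/36)
obs 9: x=-5/2 → posterior Normal(-47/214, 88/321)
obs 10: x=-5/2 → posterior Normal(-51/118, 44/177)
obs 11: x=-4 → posterior Normal(-95/129, 88/387)
obs 12: x=2 → posterior Normal(-73/140, 22/105)
obs 13: x=0 → posterior Normal(-73/151, 88/453)

k = 2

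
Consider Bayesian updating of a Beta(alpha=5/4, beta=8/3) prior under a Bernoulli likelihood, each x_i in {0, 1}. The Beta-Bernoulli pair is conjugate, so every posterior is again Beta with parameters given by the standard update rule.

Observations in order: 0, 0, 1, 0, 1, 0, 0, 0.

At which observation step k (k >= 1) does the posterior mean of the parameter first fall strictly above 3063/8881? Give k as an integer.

k = 5

obs 1: x=0 → posterior Beta(5/4, 11/3)
obs 2: x=0 → posterior Beta(5/4, 14/3)
obs 3: x=1 → posterior Beta(9/4, 14/3)
obs 4: x=0 → posterior Beta(9/4, 17/3)
obs 5: x=1 → posterior Beta(13/4, 17/3)
obs 6: x=0 → posterior Beta(13/4, 20/3)
obs 7: x=0 → posterior Beta(13/4, 23/3)
obs 8: x=0 → posterior Beta(13/4, 26/3)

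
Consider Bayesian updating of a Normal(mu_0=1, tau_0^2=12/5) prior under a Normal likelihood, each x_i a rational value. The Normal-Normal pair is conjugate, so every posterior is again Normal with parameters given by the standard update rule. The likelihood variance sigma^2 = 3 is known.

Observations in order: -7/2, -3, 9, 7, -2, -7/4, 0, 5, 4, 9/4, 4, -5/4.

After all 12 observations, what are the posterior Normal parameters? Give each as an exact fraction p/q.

mu_0=84/53, tau_0^2=12/53

obs 1: x=-7/2 → posterior Normal(-1, 4/3)
obs 2: x=-3 → posterior Normal(-21/13, 12/13)
obs 3: x=9 → posterior Normal(15/17, 12/17)
obs 4: x=7 → posterior Normal(43/21, 4/7)
obs 5: x=-2 → posterior Normal(7/5, 12/25)
obs 6: x=-7/4 → posterior Normal(28/29, 12/29)
obs 7: x=0 → posterior Normal(28/33, 4/11)
obs 8: x=5 → posterior Normal(48/37, 12/37)
obs 9: x=4 → posterior Normal(64/41, 12/41)
obs 10: x=9/4 → posterior Normal(73/45, 4/15)
obs 11: x=4 → posterior Normal(89/49, 12/49)
obs 12: x=-5/4 → posterior Normal(84/53, 12/53)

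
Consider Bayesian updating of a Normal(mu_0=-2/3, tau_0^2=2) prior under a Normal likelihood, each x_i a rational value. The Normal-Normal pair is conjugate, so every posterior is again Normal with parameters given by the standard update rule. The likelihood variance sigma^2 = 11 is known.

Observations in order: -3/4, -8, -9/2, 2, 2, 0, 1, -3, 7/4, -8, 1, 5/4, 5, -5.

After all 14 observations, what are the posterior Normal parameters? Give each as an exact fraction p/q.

obs 1: x=-3/4 → posterior Normal(-53/78, 22/13)
obs 2: x=-8 → posterior Normal(-149/90, 22/15)
obs 3: x=-9/2 → posterior Normal(-203/102, 22/17)
obs 4: x=2 → posterior Normal(-179/114, 22/19)
obs 5: x=2 → posterior Normal(-155/126, 22/21)
obs 6: x=0 → posterior Normal(-155/138, 22/23)
obs 7: x=1 → posterior Normal(-143/150, 22/25)
obs 8: x=-3 → posterior Normal(-179/162, 22/27)
obs 9: x=7/4 → posterior Normal(-79/87, 22/29)
obs 10: x=-8 → posterior Normal(-127/93, 22/31)
obs 11: x=1 → posterior Normal(-11/9, 2/3)
obs 12: x=5/4 → posterior Normal(-227/210, 22/35)
obs 13: x=5 → posterior Normal(-167/222, 22/37)
obs 14: x=-5 → posterior Normal(-227/234, 22/39)

mu_0=-227/234, tau_0^2=22/39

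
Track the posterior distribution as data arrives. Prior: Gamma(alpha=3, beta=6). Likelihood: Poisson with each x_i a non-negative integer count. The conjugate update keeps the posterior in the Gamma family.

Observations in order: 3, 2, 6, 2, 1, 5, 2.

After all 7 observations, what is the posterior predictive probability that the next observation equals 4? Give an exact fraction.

4763076760035101249570749292775/61738347845623967913114890928128

obs 1: x=3 → posterior Gamma(6, 7)
obs 2: x=2 → posterior Gamma(8, 8)
obs 3: x=6 → posterior Gamma(14, 9)
obs 4: x=2 → posterior Gamma(16, 10)
obs 5: x=1 → posterior Gamma(17, 11)
obs 6: x=5 → posterior Gamma(22, 12)
obs 7: x=2 → posterior Gamma(24, 13)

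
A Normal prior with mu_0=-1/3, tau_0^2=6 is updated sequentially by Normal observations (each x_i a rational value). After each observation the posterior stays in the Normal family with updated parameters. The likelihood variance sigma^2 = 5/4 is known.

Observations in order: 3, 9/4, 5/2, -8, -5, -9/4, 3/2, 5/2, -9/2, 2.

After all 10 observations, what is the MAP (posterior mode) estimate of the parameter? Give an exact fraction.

-437/735

obs 1: x=3 → posterior Normal(211/87, 30/29)
obs 2: x=9/4 → posterior Normal(373/159, 30/53)
obs 3: x=5/2 → posterior Normal(79/33, 30/77)
obs 4: x=-8 → posterior Normal(-23/303, 30/101)
obs 5: x=-5 → posterior Normal(-383/375, 6/25)
obs 6: x=-9/4 → posterior Normal(-545/447, 30/149)
obs 7: x=3/2 → posterior Normal(-437/519, 30/173)
obs 8: x=5/2 → posterior Normal(-257/591, 30/197)
obs 9: x=-9/2 → posterior Normal(-581/663, 30/221)
obs 10: x=2 → posterior Normal(-437/735, 6/49)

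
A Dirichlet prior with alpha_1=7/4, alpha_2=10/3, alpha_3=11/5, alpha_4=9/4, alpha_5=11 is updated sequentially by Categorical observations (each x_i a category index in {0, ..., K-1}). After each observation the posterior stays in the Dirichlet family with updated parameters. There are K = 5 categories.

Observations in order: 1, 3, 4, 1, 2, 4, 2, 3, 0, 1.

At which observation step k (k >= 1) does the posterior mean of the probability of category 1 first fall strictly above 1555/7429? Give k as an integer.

obs 1: x=1 → posterior Dirichlet(7/4, 13/3, 11/5, 9/4, 11)
obs 2: x=3 → posterior Dirichlet(7/4, 13/3, 11/5, 13/4, 11)
obs 3: x=4 → posterior Dirichlet(7/4, 13/3, 11/5, 13/4, 12)
obs 4: x=1 → posterior Dirichlet(7/4, 16/3, 11/5, 13/4, 12)
obs 5: x=2 → posterior Dirichlet(7/4, 16/3, 16/5, 13/4, 12)
obs 6: x=4 → posterior Dirichlet(7/4, 16/3, 16/5, 13/4, 13)
obs 7: x=2 → posterior Dirichlet(7/4, 16/3, 21/5, 13/4, 13)
obs 8: x=3 → posterior Dirichlet(7/4, 16/3, 21/5, 17/4, 13)
obs 9: x=0 → posterior Dirichlet(11/4, 16/3, 21/5, 17/4, 13)
obs 10: x=1 → posterior Dirichlet(11/4, 19/3, 21/5, 17/4, 13)

k = 4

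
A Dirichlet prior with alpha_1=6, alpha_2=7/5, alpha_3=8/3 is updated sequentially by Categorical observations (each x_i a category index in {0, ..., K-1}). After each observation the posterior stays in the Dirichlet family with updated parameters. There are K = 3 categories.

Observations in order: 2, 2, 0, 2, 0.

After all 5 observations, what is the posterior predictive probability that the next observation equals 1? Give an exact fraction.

obs 1: x=2 → posterior Dirichlet(6, 7/5, 11/3)
obs 2: x=2 → posterior Dirichlet(6, 7/5, 14/3)
obs 3: x=0 → posterior Dirichlet(7, 7/5, 14/3)
obs 4: x=2 → posterior Dirichlet(7, 7/5, 17/3)
obs 5: x=0 → posterior Dirichlet(8, 7/5, 17/3)

21/226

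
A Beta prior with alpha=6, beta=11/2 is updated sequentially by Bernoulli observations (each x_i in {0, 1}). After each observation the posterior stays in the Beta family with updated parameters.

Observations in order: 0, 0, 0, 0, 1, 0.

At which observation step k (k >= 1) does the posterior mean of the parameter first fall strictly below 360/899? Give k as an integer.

obs 1: x=0 → posterior Beta(6, 13/2)
obs 2: x=0 → posterior Beta(6, 15/2)
obs 3: x=0 → posterior Beta(6, 17/2)
obs 4: x=0 → posterior Beta(6, 19/2)
obs 5: x=1 → posterior Beta(7, 19/2)
obs 6: x=0 → posterior Beta(7, 21/2)

k = 4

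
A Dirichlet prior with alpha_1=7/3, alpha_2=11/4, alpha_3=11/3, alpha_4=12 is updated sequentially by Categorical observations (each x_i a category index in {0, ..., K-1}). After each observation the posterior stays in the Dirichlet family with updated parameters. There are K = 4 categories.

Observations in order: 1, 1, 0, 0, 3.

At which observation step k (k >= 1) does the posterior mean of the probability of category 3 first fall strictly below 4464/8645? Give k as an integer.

k = 3

obs 1: x=1 → posterior Dirichlet(7/3, 15/4, 11/3, 12)
obs 2: x=1 → posterior Dirichlet(7/3, 19/4, 11/3, 12)
obs 3: x=0 → posterior Dirichlet(10/3, 19/4, 11/3, 12)
obs 4: x=0 → posterior Dirichlet(13/3, 19/4, 11/3, 12)
obs 5: x=3 → posterior Dirichlet(13/3, 19/4, 11/3, 13)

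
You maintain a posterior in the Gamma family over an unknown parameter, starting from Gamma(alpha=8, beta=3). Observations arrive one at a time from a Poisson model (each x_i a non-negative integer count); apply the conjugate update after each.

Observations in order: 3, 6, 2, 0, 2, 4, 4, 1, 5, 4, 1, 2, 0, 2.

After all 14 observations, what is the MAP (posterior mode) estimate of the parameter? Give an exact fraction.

43/17

obs 1: x=3 → posterior Gamma(11, 4)
obs 2: x=6 → posterior Gamma(17, 5)
obs 3: x=2 → posterior Gamma(19, 6)
obs 4: x=0 → posterior Gamma(19, 7)
obs 5: x=2 → posterior Gamma(21, 8)
obs 6: x=4 → posterior Gamma(25, 9)
obs 7: x=4 → posterior Gamma(29, 10)
obs 8: x=1 → posterior Gamma(30, 11)
obs 9: x=5 → posterior Gamma(35, 12)
obs 10: x=4 → posterior Gamma(39, 13)
obs 11: x=1 → posterior Gamma(40, 14)
obs 12: x=2 → posterior Gamma(42, 15)
obs 13: x=0 → posterior Gamma(42, 16)
obs 14: x=2 → posterior Gamma(44, 17)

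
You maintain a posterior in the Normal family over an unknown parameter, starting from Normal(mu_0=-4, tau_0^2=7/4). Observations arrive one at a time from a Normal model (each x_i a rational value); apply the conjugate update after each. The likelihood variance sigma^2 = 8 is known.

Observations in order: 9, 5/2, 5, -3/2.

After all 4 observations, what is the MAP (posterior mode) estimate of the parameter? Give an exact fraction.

-23/60

obs 1: x=9 → posterior Normal(-5/3, 56/39)
obs 2: x=5/2 → posterior Normal(-95/92, 28/23)
obs 3: x=5 → posterior Normal(-25/106, 56/53)
obs 4: x=-3/2 → posterior Normal(-23/60, 14/15)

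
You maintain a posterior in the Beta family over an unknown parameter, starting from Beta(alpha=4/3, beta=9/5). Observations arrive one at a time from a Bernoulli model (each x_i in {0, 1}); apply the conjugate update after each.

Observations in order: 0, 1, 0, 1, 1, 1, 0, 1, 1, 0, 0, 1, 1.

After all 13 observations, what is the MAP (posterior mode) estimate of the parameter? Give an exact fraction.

125/212

obs 1: x=0 → posterior Beta(4/3, 14/5)
obs 2: x=1 → posterior Beta(7/3, 14/5)
obs 3: x=0 → posterior Beta(7/3, 19/5)
obs 4: x=1 → posterior Beta(10/3, 19/5)
obs 5: x=1 → posterior Beta(13/3, 19/5)
obs 6: x=1 → posterior Beta(16/3, 19/5)
obs 7: x=0 → posterior Beta(16/3, 24/5)
obs 8: x=1 → posterior Beta(19/3, 24/5)
obs 9: x=1 → posterior Beta(22/3, 24/5)
obs 10: x=0 → posterior Beta(22/3, 29/5)
obs 11: x=0 → posterior Beta(22/3, 34/5)
obs 12: x=1 → posterior Beta(25/3, 34/5)
obs 13: x=1 → posterior Beta(28/3, 34/5)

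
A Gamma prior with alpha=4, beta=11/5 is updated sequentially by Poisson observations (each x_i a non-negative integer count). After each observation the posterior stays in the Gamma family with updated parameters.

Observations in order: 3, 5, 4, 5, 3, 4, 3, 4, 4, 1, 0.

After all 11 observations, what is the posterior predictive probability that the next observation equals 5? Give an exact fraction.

20532435528236073663753750630947770555112518288579877110547987797727976515174400000/202593586297473420339433781854835798243386530068019028624983093558347936097633274151

obs 1: x=3 → posterior Gamma(7, 16/5)
obs 2: x=5 → posterior Gamma(12, 21/5)
obs 3: x=4 → posterior Gamma(16, 26/5)
obs 4: x=5 → posterior Gamma(21, 31/5)
obs 5: x=3 → posterior Gamma(24, 36/5)
obs 6: x=4 → posterior Gamma(28, 41/5)
obs 7: x=3 → posterior Gamma(31, 46/5)
obs 8: x=4 → posterior Gamma(35, 51/5)
obs 9: x=4 → posterior Gamma(39, 56/5)
obs 10: x=1 → posterior Gamma(40, 61/5)
obs 11: x=0 → posterior Gamma(40, 66/5)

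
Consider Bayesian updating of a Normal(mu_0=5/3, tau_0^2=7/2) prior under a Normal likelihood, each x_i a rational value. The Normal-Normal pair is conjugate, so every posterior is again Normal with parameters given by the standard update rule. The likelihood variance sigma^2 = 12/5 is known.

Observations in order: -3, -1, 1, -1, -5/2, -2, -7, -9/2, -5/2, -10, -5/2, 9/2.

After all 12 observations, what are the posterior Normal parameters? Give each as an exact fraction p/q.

obs 1: x=-3 → posterior Normal(-65/59, 84/59)
obs 2: x=-1 → posterior Normal(-50/47, 42/47)
obs 3: x=1 → posterior Normal(-65/129, 28/43)
obs 4: x=-1 → posterior Normal(-25/41, 21/41)
obs 5: x=-5/2 → posterior Normal(-375/398, 84/199)
obs 6: x=-2 → posterior Normal(-515/468, 14/39)
obs 7: x=-7 → posterior Normal(-1005/538, 84/269)
obs 8: x=-9/2 → posterior Normal(-165/76, 21/76)
obs 9: x=-5/2 → posterior Normal(-1495/678, 28/113)
obs 10: x=-10 → posterior Normal(-2195/748, 42/187)
obs 11: x=-5/2 → posterior Normal(-1185/409, 84/409)
obs 12: x=9/2 → posterior Normal(-685/296, 7/37)

mu_0=-685/296, tau_0^2=7/37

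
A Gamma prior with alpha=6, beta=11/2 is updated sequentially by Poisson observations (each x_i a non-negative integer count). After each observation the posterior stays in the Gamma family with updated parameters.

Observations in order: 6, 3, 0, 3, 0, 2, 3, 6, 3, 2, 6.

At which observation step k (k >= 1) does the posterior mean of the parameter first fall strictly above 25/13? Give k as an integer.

obs 1: x=6 → posterior Gamma(12, 13/2)
obs 2: x=3 → posterior Gamma(15, 15/2)
obs 3: x=0 → posterior Gamma(15, 17/2)
obs 4: x=3 → posterior Gamma(18, 19/2)
obs 5: x=0 → posterior Gamma(18, 21/2)
obs 6: x=2 → posterior Gamma(20, 23/2)
obs 7: x=3 → posterior Gamma(23, 25/2)
obs 8: x=6 → posterior Gamma(29, 27/2)
obs 9: x=3 → posterior Gamma(32, 29/2)
obs 10: x=2 → posterior Gamma(34, 31/2)
obs 11: x=6 → posterior Gamma(40, 33/2)

k = 2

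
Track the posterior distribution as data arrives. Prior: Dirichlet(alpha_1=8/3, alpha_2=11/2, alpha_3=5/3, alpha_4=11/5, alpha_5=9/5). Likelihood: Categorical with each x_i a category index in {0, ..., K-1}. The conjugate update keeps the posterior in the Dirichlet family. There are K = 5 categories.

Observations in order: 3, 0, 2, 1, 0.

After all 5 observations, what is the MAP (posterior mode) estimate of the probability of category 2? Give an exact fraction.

10/83

obs 1: x=3 → posterior Dirichlet(8/3, 11/2, 5/3, 16/5, 9/5)
obs 2: x=0 → posterior Dirichlet(11/3, 11/2, 5/3, 16/5, 9/5)
obs 3: x=2 → posterior Dirichlet(11/3, 11/2, 8/3, 16/5, 9/5)
obs 4: x=1 → posterior Dirichlet(11/3, 13/2, 8/3, 16/5, 9/5)
obs 5: x=0 → posterior Dirichlet(14/3, 13/2, 8/3, 16/5, 9/5)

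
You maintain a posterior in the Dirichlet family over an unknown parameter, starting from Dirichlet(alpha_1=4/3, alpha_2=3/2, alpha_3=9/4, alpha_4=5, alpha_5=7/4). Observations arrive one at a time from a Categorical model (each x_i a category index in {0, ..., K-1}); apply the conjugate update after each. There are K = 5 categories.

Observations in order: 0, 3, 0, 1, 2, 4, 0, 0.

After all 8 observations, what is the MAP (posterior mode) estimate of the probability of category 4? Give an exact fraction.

obs 1: x=0 → posterior Dirichlet(7/3, 3/2, 9/4, 5, 7/4)
obs 2: x=3 → posterior Dirichlet(7/3, 3/2, 9/4, 6, 7/4)
obs 3: x=0 → posterior Dirichlet(10/3, 3/2, 9/4, 6, 7/4)
obs 4: x=1 → posterior Dirichlet(10/3, 5/2, 9/4, 6, 7/4)
obs 5: x=2 → posterior Dirichlet(10/3, 5/2, 13/4, 6, 7/4)
obs 6: x=4 → posterior Dirichlet(10/3, 5/2, 13/4, 6, 11/4)
obs 7: x=0 → posterior Dirichlet(13/3, 5/2, 13/4, 6, 11/4)
obs 8: x=0 → posterior Dirichlet(16/3, 5/2, 13/4, 6, 11/4)

21/178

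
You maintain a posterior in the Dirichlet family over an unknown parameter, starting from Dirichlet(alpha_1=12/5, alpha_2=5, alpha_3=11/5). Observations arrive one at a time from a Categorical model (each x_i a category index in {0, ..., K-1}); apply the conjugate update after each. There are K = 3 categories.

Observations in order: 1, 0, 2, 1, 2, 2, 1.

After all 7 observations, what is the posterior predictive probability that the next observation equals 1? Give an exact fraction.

obs 1: x=1 → posterior Dirichlet(12/5, 6, 11/5)
obs 2: x=0 → posterior Dirichlet(17/5, 6, 11/5)
obs 3: x=2 → posterior Dirichlet(17/5, 6, 16/5)
obs 4: x=1 → posterior Dirichlet(17/5, 7, 16/5)
obs 5: x=2 → posterior Dirichlet(17/5, 7, 21/5)
obs 6: x=2 → posterior Dirichlet(17/5, 7, 26/5)
obs 7: x=1 → posterior Dirichlet(17/5, 8, 26/5)

40/83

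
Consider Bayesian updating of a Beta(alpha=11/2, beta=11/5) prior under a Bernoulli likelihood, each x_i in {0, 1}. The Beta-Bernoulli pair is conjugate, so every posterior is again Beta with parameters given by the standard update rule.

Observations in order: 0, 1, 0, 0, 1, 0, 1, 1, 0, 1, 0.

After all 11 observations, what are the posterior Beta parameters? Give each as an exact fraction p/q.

obs 1: x=0 → posterior Beta(11/2, 16/5)
obs 2: x=1 → posterior Beta(13/2, 16/5)
obs 3: x=0 → posterior Beta(13/2, 21/5)
obs 4: x=0 → posterior Beta(13/2, 26/5)
obs 5: x=1 → posterior Beta(15/2, 26/5)
obs 6: x=0 → posterior Beta(15/2, 31/5)
obs 7: x=1 → posterior Beta(17/2, 31/5)
obs 8: x=1 → posterior Beta(19/2, 31/5)
obs 9: x=0 → posterior Beta(19/2, 36/5)
obs 10: x=1 → posterior Beta(21/2, 36/5)
obs 11: x=0 → posterior Beta(21/2, 41/5)

alpha=21/2, beta=41/5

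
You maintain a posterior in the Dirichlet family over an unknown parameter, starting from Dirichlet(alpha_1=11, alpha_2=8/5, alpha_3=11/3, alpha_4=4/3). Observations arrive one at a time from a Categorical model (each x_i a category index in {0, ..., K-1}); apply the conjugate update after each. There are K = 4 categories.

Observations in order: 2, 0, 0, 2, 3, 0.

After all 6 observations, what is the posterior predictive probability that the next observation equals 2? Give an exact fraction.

85/354

obs 1: x=2 → posterior Dirichlet(11, 8/5, 14/3, 4/3)
obs 2: x=0 → posterior Dirichlet(12, 8/5, 14/3, 4/3)
obs 3: x=0 → posterior Dirichlet(13, 8/5, 14/3, 4/3)
obs 4: x=2 → posterior Dirichlet(13, 8/5, 17/3, 4/3)
obs 5: x=3 → posterior Dirichlet(13, 8/5, 17/3, 7/3)
obs 6: x=0 → posterior Dirichlet(14, 8/5, 17/3, 7/3)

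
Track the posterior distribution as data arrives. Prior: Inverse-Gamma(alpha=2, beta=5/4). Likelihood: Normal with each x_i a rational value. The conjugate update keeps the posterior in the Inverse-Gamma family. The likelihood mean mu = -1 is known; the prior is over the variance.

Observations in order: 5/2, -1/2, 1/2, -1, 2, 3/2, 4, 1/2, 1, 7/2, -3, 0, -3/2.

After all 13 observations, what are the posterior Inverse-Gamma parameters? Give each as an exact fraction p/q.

alpha=17/2, beta=357/8

obs 1: x=5/2 → posterior Inverse-Gamma(5/2, 59/8)
obs 2: x=-1/2 → posterior Inverse-Gamma(3, 15/2)
obs 3: x=1/2 → posterior Inverse-Gamma(7/2, 69/8)
obs 4: x=-1 → posterior Inverse-Gamma(4, 69/8)
obs 5: x=2 → posterior Inverse-Gamma(9/2, 105/8)
obs 6: x=3/2 → posterior Inverse-Gamma(5, 65/4)
obs 7: x=4 → posterior Inverse-Gamma(11/2, 115/4)
obs 8: x=1/2 → posterior Inverse-Gamma(6, 239/8)
obs 9: x=1 → posterior Inverse-Gamma(13/2, 255/8)
obs 10: x=7/2 → posterior Inverse-Gamma(7, 42)
obs 11: x=-3 → posterior Inverse-Gamma(15/2, 44)
obs 12: x=0 → posterior Inverse-Gamma(8, 89/2)
obs 13: x=-3/2 → posterior Inverse-Gamma(17/2, 357/8)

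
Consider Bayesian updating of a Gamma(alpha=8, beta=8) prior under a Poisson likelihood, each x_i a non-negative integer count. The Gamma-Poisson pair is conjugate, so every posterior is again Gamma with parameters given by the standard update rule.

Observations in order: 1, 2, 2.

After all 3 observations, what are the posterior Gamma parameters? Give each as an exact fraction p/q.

obs 1: x=1 → posterior Gamma(9, 9)
obs 2: x=2 → posterior Gamma(11, 10)
obs 3: x=2 → posterior Gamma(13, 11)

alpha=13, beta=11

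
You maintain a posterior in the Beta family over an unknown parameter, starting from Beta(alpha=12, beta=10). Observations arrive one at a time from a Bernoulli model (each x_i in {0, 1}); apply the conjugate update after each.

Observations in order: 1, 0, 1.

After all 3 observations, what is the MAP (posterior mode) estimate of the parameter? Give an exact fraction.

obs 1: x=1 → posterior Beta(13, 10)
obs 2: x=0 → posterior Beta(13, 11)
obs 3: x=1 → posterior Beta(14, 11)

13/23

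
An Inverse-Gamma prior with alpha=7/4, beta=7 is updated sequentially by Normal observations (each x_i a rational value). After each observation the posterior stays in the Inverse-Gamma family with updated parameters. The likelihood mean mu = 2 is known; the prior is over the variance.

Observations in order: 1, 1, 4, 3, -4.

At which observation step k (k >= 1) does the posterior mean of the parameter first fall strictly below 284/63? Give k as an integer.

k = 3

obs 1: x=1 → posterior Inverse-Gamma(9/4, 15/2)
obs 2: x=1 → posterior Inverse-Gamma(11/4, 8)
obs 3: x=4 → posterior Inverse-Gamma(13/4, 10)
obs 4: x=3 → posterior Inverse-Gamma(15/4, 21/2)
obs 5: x=-4 → posterior Inverse-Gamma(17/4, 57/2)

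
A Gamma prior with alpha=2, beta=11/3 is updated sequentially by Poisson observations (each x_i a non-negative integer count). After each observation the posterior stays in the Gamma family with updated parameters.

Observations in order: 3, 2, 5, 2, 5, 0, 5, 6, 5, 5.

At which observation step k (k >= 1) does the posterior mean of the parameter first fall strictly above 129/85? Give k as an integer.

obs 1: x=3 → posterior Gamma(5, 14/3)
obs 2: x=2 → posterior Gamma(7, 17/3)
obs 3: x=5 → posterior Gamma(12, 20/3)
obs 4: x=2 → posterior Gamma(14, 23/3)
obs 5: x=5 → posterior Gamma(19, 26/3)
obs 6: x=0 → posterior Gamma(19, 29/3)
obs 7: x=5 → posterior Gamma(24, 32/3)
obs 8: x=6 → posterior Gamma(30, 35/3)
obs 9: x=5 → posterior Gamma(35, 38/3)
obs 10: x=5 → posterior Gamma(40, 41/3)

k = 3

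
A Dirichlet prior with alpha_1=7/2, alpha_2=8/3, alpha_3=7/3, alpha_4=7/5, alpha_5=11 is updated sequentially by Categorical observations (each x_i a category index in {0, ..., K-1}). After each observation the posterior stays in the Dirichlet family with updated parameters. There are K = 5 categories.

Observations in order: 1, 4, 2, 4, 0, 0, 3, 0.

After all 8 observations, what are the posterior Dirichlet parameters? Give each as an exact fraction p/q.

alpha_1=13/2, alpha_2=11/3, alpha_3=10/3, alpha_4=12/5, alpha_5=13

obs 1: x=1 → posterior Dirichlet(7/2, 11/3, 7/3, 7/5, 11)
obs 2: x=4 → posterior Dirichlet(7/2, 11/3, 7/3, 7/5, 12)
obs 3: x=2 → posterior Dirichlet(7/2, 11/3, 10/3, 7/5, 12)
obs 4: x=4 → posterior Dirichlet(7/2, 11/3, 10/3, 7/5, 13)
obs 5: x=0 → posterior Dirichlet(9/2, 11/3, 10/3, 7/5, 13)
obs 6: x=0 → posterior Dirichlet(11/2, 11/3, 10/3, 7/5, 13)
obs 7: x=3 → posterior Dirichlet(11/2, 11/3, 10/3, 12/5, 13)
obs 8: x=0 → posterior Dirichlet(13/2, 11/3, 10/3, 12/5, 13)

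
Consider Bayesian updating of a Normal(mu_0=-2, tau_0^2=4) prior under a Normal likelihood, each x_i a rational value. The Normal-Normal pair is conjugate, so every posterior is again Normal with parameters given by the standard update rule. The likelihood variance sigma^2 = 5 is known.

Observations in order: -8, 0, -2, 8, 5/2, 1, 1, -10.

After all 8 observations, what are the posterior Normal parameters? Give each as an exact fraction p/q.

obs 1: x=-8 → posterior Normal(-14/3, 20/9)
obs 2: x=0 → posterior Normal(-42/13, 20/13)
obs 3: x=-2 → posterior Normal(-50/17, 20/17)
obs 4: x=8 → posterior Normal(-6/7, 20/21)
obs 5: x=5/2 → posterior Normal(-8/25, 4/5)
obs 6: x=1 → posterior Normal(-4/29, 20/29)
obs 7: x=1 → posterior Normal(0, 20/33)
obs 8: x=-10 → posterior Normal(-40/37, 20/37)

mu_0=-40/37, tau_0^2=20/37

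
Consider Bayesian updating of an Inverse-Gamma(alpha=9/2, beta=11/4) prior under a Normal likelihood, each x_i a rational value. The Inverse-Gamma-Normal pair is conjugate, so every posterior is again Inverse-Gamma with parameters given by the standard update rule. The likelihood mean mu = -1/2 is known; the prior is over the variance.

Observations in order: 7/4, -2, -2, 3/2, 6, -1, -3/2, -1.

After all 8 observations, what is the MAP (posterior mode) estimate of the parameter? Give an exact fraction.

obs 1: x=7/4 → posterior Inverse-Gamma(5, 169/32)
obs 2: x=-2 → posterior Inverse-Gamma(11/2, 205/32)
obs 3: x=-2 → posterior Inverse-Gamma(6, 241/32)
obs 4: x=3/2 → posterior Inverse-Gamma(13/2, 305/32)
obs 5: x=6 → posterior Inverse-Gamma(7, 981/32)
obs 6: x=-1 → posterior Inverse-Gamma(15/2, 985/32)
obs 7: x=-3/2 → posterior Inverse-Gamma(8, 1001/32)
obs 8: x=-1 → posterior Inverse-Gamma(17/2, 1005/32)

1005/304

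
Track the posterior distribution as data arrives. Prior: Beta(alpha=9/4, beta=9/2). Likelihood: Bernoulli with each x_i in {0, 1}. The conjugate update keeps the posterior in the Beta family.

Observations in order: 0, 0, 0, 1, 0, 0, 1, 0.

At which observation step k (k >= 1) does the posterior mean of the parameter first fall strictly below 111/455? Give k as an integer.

obs 1: x=0 → posterior Beta(9/4, 11/2)
obs 2: x=0 → posterior Beta(9/4, 13/2)
obs 3: x=0 → posterior Beta(9/4, 15/2)
obs 4: x=1 → posterior Beta(13/4, 15/2)
obs 5: x=0 → posterior Beta(13/4, 17/2)
obs 6: x=0 → posterior Beta(13/4, 19/2)
obs 7: x=1 → posterior Beta(17/4, 19/2)
obs 8: x=0 → posterior Beta(17/4, 21/2)

k = 3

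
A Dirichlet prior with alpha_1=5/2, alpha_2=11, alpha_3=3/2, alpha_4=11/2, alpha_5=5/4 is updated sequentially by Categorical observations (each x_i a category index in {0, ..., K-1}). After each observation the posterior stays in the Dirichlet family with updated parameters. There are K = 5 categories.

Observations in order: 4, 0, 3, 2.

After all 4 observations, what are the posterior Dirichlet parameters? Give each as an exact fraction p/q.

obs 1: x=4 → posterior Dirichlet(5/2, 11, 3/2, 11/2, 9/4)
obs 2: x=0 → posterior Dirichlet(7/2, 11, 3/2, 11/2, 9/4)
obs 3: x=3 → posterior Dirichlet(7/2, 11, 3/2, 13/2, 9/4)
obs 4: x=2 → posterior Dirichlet(7/2, 11, 5/2, 13/2, 9/4)

alpha_1=7/2, alpha_2=11, alpha_3=5/2, alpha_4=13/2, alpha_5=9/4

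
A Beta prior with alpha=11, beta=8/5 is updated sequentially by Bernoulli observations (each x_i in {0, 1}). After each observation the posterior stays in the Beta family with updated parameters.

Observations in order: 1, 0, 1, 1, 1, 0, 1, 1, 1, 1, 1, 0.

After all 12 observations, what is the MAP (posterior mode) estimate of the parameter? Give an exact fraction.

95/113

obs 1: x=1 → posterior Beta(12, 8/5)
obs 2: x=0 → posterior Beta(12, 13/5)
obs 3: x=1 → posterior Beta(13, 13/5)
obs 4: x=1 → posterior Beta(14, 13/5)
obs 5: x=1 → posterior Beta(15, 13/5)
obs 6: x=0 → posterior Beta(15, 18/5)
obs 7: x=1 → posterior Beta(16, 18/5)
obs 8: x=1 → posterior Beta(17, 18/5)
obs 9: x=1 → posterior Beta(18, 18/5)
obs 10: x=1 → posterior Beta(19, 18/5)
obs 11: x=1 → posterior Beta(20, 18/5)
obs 12: x=0 → posterior Beta(20, 23/5)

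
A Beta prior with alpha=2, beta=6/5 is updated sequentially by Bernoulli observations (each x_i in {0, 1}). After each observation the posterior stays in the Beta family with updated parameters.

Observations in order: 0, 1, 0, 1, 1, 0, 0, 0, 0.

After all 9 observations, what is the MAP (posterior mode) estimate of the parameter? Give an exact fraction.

20/51

obs 1: x=0 → posterior Beta(2, 11/5)
obs 2: x=1 → posterior Beta(3, 11/5)
obs 3: x=0 → posterior Beta(3, 16/5)
obs 4: x=1 → posterior Beta(4, 16/5)
obs 5: x=1 → posterior Beta(5, 16/5)
obs 6: x=0 → posterior Beta(5, 21/5)
obs 7: x=0 → posterior Beta(5, 26/5)
obs 8: x=0 → posterior Beta(5, 31/5)
obs 9: x=0 → posterior Beta(5, 36/5)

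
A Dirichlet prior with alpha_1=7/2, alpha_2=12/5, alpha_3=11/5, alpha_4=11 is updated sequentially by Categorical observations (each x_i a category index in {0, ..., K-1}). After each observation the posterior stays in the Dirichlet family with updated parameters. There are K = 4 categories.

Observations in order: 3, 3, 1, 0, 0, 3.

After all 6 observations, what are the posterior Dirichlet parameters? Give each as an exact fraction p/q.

alpha_1=11/2, alpha_2=17/5, alpha_3=11/5, alpha_4=14

obs 1: x=3 → posterior Dirichlet(7/2, 12/5, 11/5, 12)
obs 2: x=3 → posterior Dirichlet(7/2, 12/5, 11/5, 13)
obs 3: x=1 → posterior Dirichlet(7/2, 17/5, 11/5, 13)
obs 4: x=0 → posterior Dirichlet(9/2, 17/5, 11/5, 13)
obs 5: x=0 → posterior Dirichlet(11/2, 17/5, 11/5, 13)
obs 6: x=3 → posterior Dirichlet(11/2, 17/5, 11/5, 14)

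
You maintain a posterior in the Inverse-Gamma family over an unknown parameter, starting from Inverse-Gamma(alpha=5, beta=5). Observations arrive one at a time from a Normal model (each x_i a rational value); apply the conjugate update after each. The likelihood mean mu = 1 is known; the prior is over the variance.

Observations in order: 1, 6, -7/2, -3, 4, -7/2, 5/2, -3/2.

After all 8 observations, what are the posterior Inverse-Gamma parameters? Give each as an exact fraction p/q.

alpha=9, beta=109/2

obs 1: x=1 → posterior Inverse-Gamma(11/2, 5)
obs 2: x=6 → posterior Inverse-Gamma(6, 35/2)
obs 3: x=-7/2 → posterior Inverse-Gamma(13/2, 221/8)
obs 4: x=-3 → posterior Inverse-Gamma(7, 285/8)
obs 5: x=4 → posterior Inverse-Gamma(15/2, 321/8)
obs 6: x=-7/2 → posterior Inverse-Gamma(8, 201/4)
obs 7: x=5/2 → posterior Inverse-Gamma(17/2, 411/8)
obs 8: x=-3/2 → posterior Inverse-Gamma(9, 109/2)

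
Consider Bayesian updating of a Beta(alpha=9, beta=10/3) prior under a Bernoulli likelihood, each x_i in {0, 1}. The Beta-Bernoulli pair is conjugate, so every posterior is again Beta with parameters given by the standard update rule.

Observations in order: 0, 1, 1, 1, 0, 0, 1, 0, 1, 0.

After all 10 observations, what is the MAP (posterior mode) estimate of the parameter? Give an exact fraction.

obs 1: x=0 → posterior Beta(9, 13/3)
obs 2: x=1 → posterior Beta(10, 13/3)
obs 3: x=1 → posterior Beta(11, 13/3)
obs 4: x=1 → posterior Beta(12, 13/3)
obs 5: x=0 → posterior Beta(12, 16/3)
obs 6: x=0 → posterior Beta(12, 19/3)
obs 7: x=1 → posterior Beta(13, 19/3)
obs 8: x=0 → posterior Beta(13, 22/3)
obs 9: x=1 → posterior Beta(14, 22/3)
obs 10: x=0 → posterior Beta(14, 25/3)

39/61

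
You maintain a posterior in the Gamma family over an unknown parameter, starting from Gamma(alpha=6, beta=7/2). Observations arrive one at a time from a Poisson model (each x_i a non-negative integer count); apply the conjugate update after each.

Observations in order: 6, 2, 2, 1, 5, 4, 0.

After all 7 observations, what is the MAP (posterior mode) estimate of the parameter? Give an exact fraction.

50/21

obs 1: x=6 → posterior Gamma(12, 9/2)
obs 2: x=2 → posterior Gamma(14, 11/2)
obs 3: x=2 → posterior Gamma(16, 13/2)
obs 4: x=1 → posterior Gamma(17, 15/2)
obs 5: x=5 → posterior Gamma(22, 17/2)
obs 6: x=4 → posterior Gamma(26, 19/2)
obs 7: x=0 → posterior Gamma(26, 21/2)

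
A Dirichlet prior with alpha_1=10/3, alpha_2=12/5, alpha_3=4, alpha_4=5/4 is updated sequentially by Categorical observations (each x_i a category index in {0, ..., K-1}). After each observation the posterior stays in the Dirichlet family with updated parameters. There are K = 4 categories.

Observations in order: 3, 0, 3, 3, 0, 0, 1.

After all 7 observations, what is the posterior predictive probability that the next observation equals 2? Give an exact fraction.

240/1079

obs 1: x=3 → posterior Dirichlet(10/3, 12/5, 4, 9/4)
obs 2: x=0 → posterior Dirichlet(13/3, 12/5, 4, 9/4)
obs 3: x=3 → posterior Dirichlet(13/3, 12/5, 4, 13/4)
obs 4: x=3 → posterior Dirichlet(13/3, 12/5, 4, 17/4)
obs 5: x=0 → posterior Dirichlet(16/3, 12/5, 4, 17/4)
obs 6: x=0 → posterior Dirichlet(19/3, 12/5, 4, 17/4)
obs 7: x=1 → posterior Dirichlet(19/3, 17/5, 4, 17/4)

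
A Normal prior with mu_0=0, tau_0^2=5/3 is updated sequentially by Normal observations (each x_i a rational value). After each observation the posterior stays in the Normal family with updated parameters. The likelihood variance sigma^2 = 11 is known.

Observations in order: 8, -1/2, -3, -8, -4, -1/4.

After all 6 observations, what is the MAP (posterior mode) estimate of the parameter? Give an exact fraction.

-155/252

obs 1: x=8 → posterior Normal(20/19, 55/38)
obs 2: x=-1/2 → posterior Normal(75/86, 55/43)
obs 3: x=-3 → posterior Normal(15/32, 55/48)
obs 4: x=-8 → posterior Normal(-35/106, 55/53)
obs 5: x=-4 → posterior Normal(-75/116, 55/58)
obs 6: x=-1/4 → posterior Normal(-155/252, 55/63)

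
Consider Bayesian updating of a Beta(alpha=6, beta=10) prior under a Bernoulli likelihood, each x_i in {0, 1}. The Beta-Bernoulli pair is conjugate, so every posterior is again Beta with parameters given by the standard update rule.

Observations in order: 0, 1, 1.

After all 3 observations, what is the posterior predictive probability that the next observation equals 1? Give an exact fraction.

8/19

obs 1: x=0 → posterior Beta(6, 11)
obs 2: x=1 → posterior Beta(7, 11)
obs 3: x=1 → posterior Beta(8, 11)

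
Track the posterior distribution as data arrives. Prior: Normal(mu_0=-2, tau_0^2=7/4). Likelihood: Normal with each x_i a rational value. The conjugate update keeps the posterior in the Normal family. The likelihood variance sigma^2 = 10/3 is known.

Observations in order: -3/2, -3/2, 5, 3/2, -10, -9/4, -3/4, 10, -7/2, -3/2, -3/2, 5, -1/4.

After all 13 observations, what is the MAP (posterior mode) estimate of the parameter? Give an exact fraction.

obs 1: x=-3/2 → posterior Normal(-223/122, 70/61)
obs 2: x=-3/2 → posterior Normal(-143/82, 35/41)
obs 3: x=5 → posterior Normal(-38/103, 70/103)
obs 4: x=3/2 → posterior Normal(-13/248, 35/62)
obs 5: x=-10 → posterior Normal(-433/290, 14/29)
obs 6: x=-9/4 → posterior Normal(-1055/664, 35/83)
obs 7: x=-3/4 → posterior Normal(-559/374, 70/187)
obs 8: x=10 → posterior Normal(-139/416, 35/104)
obs 9: x=-7/2 → posterior Normal(-143/229, 70/229)
obs 10: x=-3/2 → posterior Normal(-349/500, 7/25)
obs 11: x=-3/2 → posterior Normal(-206/271, 70/271)
obs 12: x=5 → posterior Normal(-101/292, 35/146)
obs 13: x=-1/4 → posterior Normal(-425/1252, 70/313)

-425/1252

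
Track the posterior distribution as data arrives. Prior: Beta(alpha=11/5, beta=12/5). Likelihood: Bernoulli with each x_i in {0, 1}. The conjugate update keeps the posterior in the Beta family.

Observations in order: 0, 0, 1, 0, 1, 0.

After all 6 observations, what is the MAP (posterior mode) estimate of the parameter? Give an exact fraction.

obs 1: x=0 → posterior Beta(11/5, 17/5)
obs 2: x=0 → posterior Beta(11/5, 22/5)
obs 3: x=1 → posterior Beta(16/5, 22/5)
obs 4: x=0 → posterior Beta(16/5, 27/5)
obs 5: x=1 → posterior Beta(21/5, 27/5)
obs 6: x=0 → posterior Beta(21/5, 32/5)

16/43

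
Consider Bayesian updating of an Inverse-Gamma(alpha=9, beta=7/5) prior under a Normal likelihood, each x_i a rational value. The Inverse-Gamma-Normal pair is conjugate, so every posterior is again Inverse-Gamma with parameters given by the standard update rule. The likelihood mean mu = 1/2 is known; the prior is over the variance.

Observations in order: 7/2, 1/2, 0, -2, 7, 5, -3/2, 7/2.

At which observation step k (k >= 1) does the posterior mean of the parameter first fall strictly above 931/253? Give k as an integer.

obs 1: x=7/2 → posterior Inverse-Gamma(19/2, 59/10)
obs 2: x=1/2 → posterior Inverse-Gamma(10, 59/10)
obs 3: x=0 → posterior Inverse-Gamma(21/2, 241/40)
obs 4: x=-2 → posterior Inverse-Gamma(11, 183/20)
obs 5: x=7 → posterior Inverse-Gamma(23/2, 1211/40)
obs 6: x=5 → posterior Inverse-Gamma(12, 202/5)
obs 7: x=-3/2 → posterior Inverse-Gamma(25/2, 212/5)
obs 8: x=7/2 → posterior Inverse-Gamma(13, 469/10)

k = 7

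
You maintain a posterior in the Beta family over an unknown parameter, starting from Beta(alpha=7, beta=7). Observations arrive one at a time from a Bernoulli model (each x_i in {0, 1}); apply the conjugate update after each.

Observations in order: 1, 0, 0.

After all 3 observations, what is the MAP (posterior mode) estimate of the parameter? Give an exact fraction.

obs 1: x=1 → posterior Beta(8, 7)
obs 2: x=0 → posterior Beta(8, 8)
obs 3: x=0 → posterior Beta(8, 9)

7/15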